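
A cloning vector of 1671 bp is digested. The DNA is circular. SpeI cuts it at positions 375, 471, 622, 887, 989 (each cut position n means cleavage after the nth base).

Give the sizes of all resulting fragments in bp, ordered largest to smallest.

1057, 265, 151, 102, 96 bp

Circular molecule, 5 cuts → 5 fragments:
  471 − 375 = 96 bp
  622 − 471 = 151 bp
  887 − 622 = 265 bp
  989 − 887 = 102 bp
  wrap: 1671 − 989 + 375 = 1057 bp
Sorted largest to smallest: 1057, 265, 151, 102, 96 bp.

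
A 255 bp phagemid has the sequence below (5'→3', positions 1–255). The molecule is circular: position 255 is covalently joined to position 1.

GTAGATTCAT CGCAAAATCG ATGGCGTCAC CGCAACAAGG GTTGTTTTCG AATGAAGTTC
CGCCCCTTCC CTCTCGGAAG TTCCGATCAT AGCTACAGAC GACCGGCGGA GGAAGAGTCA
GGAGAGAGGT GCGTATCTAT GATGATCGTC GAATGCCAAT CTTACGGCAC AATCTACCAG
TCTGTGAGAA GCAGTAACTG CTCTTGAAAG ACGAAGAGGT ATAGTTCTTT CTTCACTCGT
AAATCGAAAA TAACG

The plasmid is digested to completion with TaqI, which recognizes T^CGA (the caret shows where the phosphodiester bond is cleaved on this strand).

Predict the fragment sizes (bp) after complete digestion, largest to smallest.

TaqI sites (TCGA) start at positions 18, 48, 149, 244.
TaqI cuts after the first base of each site, so after positions 18, 48, 149, 244.
Circular molecule, 4 cuts → 4 fragments:
  19–48 → 30 bp
  49–149 → 101 bp
  150–244 → 95 bp
  245–255 then 1–18 → 11 + 18 = 29 bp
Sorted largest to smallest: 101, 95, 30, 29 bp.

101, 95, 30, 29 bp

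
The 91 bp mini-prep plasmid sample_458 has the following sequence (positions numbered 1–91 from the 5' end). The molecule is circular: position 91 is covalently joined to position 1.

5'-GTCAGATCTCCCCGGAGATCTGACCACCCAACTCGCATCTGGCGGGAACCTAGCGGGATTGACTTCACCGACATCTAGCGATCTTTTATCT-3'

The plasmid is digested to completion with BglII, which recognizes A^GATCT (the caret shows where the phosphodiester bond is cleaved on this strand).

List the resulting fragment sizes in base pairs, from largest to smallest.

79, 12 bp

BglII sites (AGATCT) start at positions 4, 16.
BglII cuts after the first base of each site, so after positions 4, 16.
Circular molecule, 2 cuts → 2 fragments:
  5–16 → 12 bp
  17–91 then 1–4 → 75 + 4 = 79 bp
Sorted largest to smallest: 79, 12 bp.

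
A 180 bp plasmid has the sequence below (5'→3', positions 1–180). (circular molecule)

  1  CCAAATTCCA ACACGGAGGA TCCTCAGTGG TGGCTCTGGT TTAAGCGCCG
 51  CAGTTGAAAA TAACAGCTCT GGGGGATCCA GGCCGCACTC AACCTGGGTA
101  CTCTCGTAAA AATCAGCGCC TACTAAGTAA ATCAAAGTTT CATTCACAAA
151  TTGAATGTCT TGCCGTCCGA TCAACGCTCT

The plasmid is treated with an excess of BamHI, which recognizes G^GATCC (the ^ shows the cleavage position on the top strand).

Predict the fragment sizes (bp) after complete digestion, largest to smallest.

124, 56 bp

BamHI sites (GGATCC) start at positions 18, 74.
BamHI cuts after the first base of each site, so after positions 18, 74.
Circular molecule, 2 cuts → 2 fragments:
  19–74 → 56 bp
  75–180 then 1–18 → 106 + 18 = 124 bp
Sorted largest to smallest: 124, 56 bp.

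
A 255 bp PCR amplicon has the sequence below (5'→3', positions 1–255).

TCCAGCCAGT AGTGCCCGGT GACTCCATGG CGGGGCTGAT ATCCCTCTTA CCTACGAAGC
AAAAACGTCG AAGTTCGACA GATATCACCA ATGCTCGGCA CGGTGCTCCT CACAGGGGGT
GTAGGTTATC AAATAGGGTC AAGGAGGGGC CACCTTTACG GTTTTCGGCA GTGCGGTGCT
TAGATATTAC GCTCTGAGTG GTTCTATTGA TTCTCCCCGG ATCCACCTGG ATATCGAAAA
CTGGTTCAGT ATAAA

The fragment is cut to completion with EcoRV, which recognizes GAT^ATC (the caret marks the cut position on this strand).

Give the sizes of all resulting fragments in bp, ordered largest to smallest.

EcoRV sites (GATATC) start at positions 38, 81, 230.
EcoRV cuts after base 3 of each site, so after positions 40, 83, 232.
Linear molecule, 3 cuts → 4 fragments:
  1–40 → 40 bp
  41–83 → 43 bp
  84–232 → 149 bp
  233–255 → 23 bp
Sorted largest to smallest: 149, 43, 40, 23 bp.

149, 43, 40, 23 bp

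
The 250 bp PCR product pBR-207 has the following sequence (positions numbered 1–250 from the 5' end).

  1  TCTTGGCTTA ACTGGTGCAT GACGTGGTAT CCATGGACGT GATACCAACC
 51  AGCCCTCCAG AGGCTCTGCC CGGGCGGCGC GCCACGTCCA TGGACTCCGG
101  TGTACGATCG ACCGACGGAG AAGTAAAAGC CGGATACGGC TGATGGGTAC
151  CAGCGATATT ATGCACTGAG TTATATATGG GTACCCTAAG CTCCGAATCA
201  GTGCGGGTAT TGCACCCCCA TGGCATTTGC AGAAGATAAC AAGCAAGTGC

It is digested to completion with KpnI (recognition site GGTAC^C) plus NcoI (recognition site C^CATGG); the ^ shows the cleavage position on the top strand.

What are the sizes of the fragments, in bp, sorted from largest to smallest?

KpnI sites (GGTACC) start at positions 146, 180.
KpnI cuts after base 5 of each site (before the last base), so after positions 150, 184.
NcoI sites (CCATGG) start at positions 31, 88, 218.
NcoI cuts after the first base of each site, so after positions 31, 88, 218.
Combined cut positions: 31, 88, 150, 184, 218.
Linear molecule, 5 cuts → 6 fragments:
  1–31 → 31 bp
  32–88 → 57 bp
  89–150 → 62 bp
  151–184 → 34 bp
  185–218 → 34 bp
  219–250 → 32 bp
Sorted largest to smallest: 62, 57, 34, 34, 32, 31 bp.

62, 57, 34, 34, 32, 31 bp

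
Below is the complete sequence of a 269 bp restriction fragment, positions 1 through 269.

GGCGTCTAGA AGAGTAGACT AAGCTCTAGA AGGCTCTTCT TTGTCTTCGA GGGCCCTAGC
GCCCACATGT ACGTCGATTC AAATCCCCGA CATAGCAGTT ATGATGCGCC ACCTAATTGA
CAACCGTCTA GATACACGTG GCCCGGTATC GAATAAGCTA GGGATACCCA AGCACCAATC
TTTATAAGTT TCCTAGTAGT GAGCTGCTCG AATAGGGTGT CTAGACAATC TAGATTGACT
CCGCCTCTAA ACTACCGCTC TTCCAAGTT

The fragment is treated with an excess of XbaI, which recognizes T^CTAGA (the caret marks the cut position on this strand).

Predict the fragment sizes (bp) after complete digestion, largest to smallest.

102, 93, 40, 20, 9, 5 bp

XbaI sites (TCTAGA) start at positions 5, 25, 127, 220, 229.
XbaI cuts after the first base of each site, so after positions 5, 25, 127, 220, 229.
Linear molecule, 5 cuts → 6 fragments:
  1–5 → 5 bp
  6–25 → 20 bp
  26–127 → 102 bp
  128–220 → 93 bp
  221–229 → 9 bp
  230–269 → 40 bp
Sorted largest to smallest: 102, 93, 40, 20, 9, 5 bp.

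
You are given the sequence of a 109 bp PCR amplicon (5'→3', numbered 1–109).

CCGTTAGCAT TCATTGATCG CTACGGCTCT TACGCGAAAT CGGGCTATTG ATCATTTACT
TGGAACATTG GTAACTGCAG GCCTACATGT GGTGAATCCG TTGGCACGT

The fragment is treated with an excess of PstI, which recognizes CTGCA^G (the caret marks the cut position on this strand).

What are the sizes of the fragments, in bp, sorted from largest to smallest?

79, 30 bp

The PstI site (CTGCAG) starts at position 75.
PstI cuts after base 5 of each site (before the last base), so after position 79.
Linear molecule, 1 cut → 2 fragments:
  1–79 → 79 bp
  80–109 → 30 bp
Sorted largest to smallest: 79, 30 bp.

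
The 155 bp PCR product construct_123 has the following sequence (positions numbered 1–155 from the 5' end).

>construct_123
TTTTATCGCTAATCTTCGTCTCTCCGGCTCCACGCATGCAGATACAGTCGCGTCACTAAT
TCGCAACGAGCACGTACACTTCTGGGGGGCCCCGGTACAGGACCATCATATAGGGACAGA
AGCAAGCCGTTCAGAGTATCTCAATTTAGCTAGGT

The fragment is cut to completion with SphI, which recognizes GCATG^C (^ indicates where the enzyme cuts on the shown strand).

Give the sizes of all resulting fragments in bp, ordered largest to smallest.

117, 38 bp

The SphI site (GCATGC) starts at position 34.
SphI cuts after base 5 of each site (before the last base), so after position 38.
Linear molecule, 1 cut → 2 fragments:
  1–38 → 38 bp
  39–155 → 117 bp
Sorted largest to smallest: 117, 38 bp.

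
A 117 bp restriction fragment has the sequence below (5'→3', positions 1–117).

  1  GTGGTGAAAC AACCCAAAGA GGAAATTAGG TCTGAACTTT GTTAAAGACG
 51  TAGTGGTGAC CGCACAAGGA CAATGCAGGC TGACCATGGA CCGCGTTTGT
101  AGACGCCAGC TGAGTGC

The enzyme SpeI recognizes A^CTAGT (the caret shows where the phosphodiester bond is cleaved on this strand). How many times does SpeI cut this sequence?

No occurrence of ACTAGT is present in the sequence.
SpeI does not cut: 0 sites.

0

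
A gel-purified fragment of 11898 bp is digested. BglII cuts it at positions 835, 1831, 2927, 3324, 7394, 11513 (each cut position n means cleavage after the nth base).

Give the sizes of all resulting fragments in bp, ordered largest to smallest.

4119, 4070, 1096, 996, 835, 397, 385 bp

Linear molecule, 6 cuts → 7 fragments:
  835 − 0 = 835 bp
  1831 − 835 = 996 bp
  2927 − 1831 = 1096 bp
  3324 − 2927 = 397 bp
  7394 − 3324 = 4070 bp
  11513 − 7394 = 4119 bp
  11898 − 11513 = 385 bp
Sorted largest to smallest: 4119, 4070, 1096, 996, 835, 397, 385 bp.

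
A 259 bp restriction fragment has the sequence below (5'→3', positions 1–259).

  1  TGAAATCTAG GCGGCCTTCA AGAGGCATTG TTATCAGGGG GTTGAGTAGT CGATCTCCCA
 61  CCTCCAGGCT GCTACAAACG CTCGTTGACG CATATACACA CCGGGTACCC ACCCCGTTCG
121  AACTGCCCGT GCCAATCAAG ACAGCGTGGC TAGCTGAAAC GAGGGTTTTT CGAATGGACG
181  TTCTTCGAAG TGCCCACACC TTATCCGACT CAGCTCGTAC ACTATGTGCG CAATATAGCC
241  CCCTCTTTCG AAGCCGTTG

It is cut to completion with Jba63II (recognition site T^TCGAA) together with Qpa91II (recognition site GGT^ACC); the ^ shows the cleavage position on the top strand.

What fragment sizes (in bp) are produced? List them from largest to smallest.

106, 63, 52, 15, 12, 11 bp

Jba63II sites (TTCGAA) start at positions 117, 169, 184, 247.
Jba63II cuts after the first base of each site, so after positions 117, 169, 184, 247.
The Qpa91II site (GGTACC) starts at position 104.
Qpa91II cuts after base 3 of each site, so after position 106.
Combined cut positions: 106, 117, 169, 184, 247.
Linear molecule, 5 cuts → 6 fragments:
  1–106 → 106 bp
  107–117 → 11 bp
  118–169 → 52 bp
  170–184 → 15 bp
  185–247 → 63 bp
  248–259 → 12 bp
Sorted largest to smallest: 106, 63, 52, 15, 12, 11 bp.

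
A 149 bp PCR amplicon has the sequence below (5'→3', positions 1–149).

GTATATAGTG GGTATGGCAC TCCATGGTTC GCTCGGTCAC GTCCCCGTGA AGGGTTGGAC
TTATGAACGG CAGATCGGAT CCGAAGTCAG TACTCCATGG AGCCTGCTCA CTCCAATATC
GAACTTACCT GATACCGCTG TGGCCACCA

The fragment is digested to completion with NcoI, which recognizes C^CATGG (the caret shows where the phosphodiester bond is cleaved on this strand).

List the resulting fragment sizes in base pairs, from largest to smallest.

NcoI sites (CCATGG) start at positions 22, 95.
NcoI cuts after the first base of each site, so after positions 22, 95.
Linear molecule, 2 cuts → 3 fragments:
  1–22 → 22 bp
  23–95 → 73 bp
  96–149 → 54 bp
Sorted largest to smallest: 73, 54, 22 bp.

73, 54, 22 bp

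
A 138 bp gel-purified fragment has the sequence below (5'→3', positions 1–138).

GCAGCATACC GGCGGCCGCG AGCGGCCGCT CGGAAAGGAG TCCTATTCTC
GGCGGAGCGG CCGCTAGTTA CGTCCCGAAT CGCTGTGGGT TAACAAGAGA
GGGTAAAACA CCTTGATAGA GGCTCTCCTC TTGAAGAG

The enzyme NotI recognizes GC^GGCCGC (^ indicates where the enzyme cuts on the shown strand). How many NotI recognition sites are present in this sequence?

3

GCGGCCGC occurs starting at positions 12, 22, 57.
NotI cuts at 3 sites.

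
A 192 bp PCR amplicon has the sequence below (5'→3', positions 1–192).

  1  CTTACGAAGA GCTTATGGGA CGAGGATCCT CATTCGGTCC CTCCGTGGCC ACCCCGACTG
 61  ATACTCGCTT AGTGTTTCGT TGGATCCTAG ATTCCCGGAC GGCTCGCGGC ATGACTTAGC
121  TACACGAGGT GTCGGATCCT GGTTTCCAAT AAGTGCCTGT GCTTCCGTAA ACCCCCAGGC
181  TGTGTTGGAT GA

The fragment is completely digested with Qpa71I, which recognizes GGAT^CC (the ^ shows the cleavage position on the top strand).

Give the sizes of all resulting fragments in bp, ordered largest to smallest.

58, 55, 52, 27 bp

Qpa71I sites (GGATCC) start at positions 24, 82, 134.
Qpa71I cuts after base 4 of each site, so after positions 27, 85, 137.
Linear molecule, 3 cuts → 4 fragments:
  1–27 → 27 bp
  28–85 → 58 bp
  86–137 → 52 bp
  138–192 → 55 bp
Sorted largest to smallest: 58, 55, 52, 27 bp.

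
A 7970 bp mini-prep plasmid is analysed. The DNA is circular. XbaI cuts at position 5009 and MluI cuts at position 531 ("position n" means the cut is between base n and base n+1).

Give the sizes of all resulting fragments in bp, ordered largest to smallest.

Combined cut positions (sorted): 531, 5009.
Circular molecule, 2 cuts → 2 fragments:
  5009 − 531 = 4478 bp
  wrap: 7970 − 5009 + 531 = 3492 bp
Sorted largest to smallest: 4478, 3492 bp.

4478, 3492 bp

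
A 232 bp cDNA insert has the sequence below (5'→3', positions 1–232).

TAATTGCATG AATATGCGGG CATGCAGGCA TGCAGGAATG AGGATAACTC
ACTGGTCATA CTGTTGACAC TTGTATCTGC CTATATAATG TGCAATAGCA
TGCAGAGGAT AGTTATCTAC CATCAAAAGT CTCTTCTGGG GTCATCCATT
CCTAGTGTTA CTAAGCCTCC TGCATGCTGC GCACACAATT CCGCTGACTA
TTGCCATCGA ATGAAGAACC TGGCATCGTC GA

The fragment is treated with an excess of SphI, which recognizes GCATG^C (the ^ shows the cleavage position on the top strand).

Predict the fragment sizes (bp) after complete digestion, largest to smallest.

74, 70, 56, 24, 8 bp

SphI sites (GCATGC) start at positions 20, 28, 98, 172.
SphI cuts after base 5 of each site (before the last base), so after positions 24, 32, 102, 176.
Linear molecule, 4 cuts → 5 fragments:
  1–24 → 24 bp
  25–32 → 8 bp
  33–102 → 70 bp
  103–176 → 74 bp
  177–232 → 56 bp
Sorted largest to smallest: 74, 70, 56, 24, 8 bp.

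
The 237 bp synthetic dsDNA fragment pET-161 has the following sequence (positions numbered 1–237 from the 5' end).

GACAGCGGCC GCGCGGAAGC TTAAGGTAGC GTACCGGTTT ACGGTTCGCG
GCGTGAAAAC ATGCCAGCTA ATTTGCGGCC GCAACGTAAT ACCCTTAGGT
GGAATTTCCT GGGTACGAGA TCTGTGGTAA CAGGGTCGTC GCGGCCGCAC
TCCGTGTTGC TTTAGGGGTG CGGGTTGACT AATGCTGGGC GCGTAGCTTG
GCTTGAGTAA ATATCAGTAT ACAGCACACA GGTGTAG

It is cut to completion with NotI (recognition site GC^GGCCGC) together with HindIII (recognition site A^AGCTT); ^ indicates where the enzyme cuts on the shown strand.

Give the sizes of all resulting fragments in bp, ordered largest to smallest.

NotI sites (GCGGCCGC) start at positions 5, 75, 141.
NotI cuts after base 2 of each site, so after positions 6, 76, 142.
The HindIII site (AAGCTT) starts at position 17.
HindIII cuts after the first base of each site, so after position 17.
Combined cut positions: 6, 17, 76, 142.
Linear molecule, 4 cuts → 5 fragments:
  1–6 → 6 bp
  7–17 → 11 bp
  18–76 → 59 bp
  77–142 → 66 bp
  143–237 → 95 bp
Sorted largest to smallest: 95, 66, 59, 11, 6 bp.

95, 66, 59, 11, 6 bp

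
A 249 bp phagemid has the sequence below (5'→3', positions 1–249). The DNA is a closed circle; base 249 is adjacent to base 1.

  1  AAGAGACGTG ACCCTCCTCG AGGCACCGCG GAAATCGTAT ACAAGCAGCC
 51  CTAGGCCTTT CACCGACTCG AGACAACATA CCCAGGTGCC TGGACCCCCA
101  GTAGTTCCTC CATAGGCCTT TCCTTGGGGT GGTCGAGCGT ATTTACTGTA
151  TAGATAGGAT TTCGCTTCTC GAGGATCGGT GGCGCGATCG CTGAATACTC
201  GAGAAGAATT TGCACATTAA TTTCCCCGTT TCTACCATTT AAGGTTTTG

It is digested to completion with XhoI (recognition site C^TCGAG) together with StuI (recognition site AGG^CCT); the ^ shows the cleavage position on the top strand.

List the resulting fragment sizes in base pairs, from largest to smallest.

XhoI sites (CTCGAG) start at positions 17, 67, 168, 198.
XhoI cuts after the first base of each site, so after positions 17, 67, 168, 198.
StuI sites (AGGCCT) start at positions 53, 114.
StuI cuts after base 3 of each site, so after positions 55, 116.
Combined cut positions: 17, 55, 67, 116, 168, 198.
Circular molecule, 6 cuts → 6 fragments:
  18–55 → 38 bp
  56–67 → 12 bp
  68–116 → 49 bp
  117–168 → 52 bp
  169–198 → 30 bp
  199–249 then 1–17 → 51 + 17 = 68 bp
Sorted largest to smallest: 68, 52, 49, 38, 30, 12 bp.

68, 52, 49, 38, 30, 12 bp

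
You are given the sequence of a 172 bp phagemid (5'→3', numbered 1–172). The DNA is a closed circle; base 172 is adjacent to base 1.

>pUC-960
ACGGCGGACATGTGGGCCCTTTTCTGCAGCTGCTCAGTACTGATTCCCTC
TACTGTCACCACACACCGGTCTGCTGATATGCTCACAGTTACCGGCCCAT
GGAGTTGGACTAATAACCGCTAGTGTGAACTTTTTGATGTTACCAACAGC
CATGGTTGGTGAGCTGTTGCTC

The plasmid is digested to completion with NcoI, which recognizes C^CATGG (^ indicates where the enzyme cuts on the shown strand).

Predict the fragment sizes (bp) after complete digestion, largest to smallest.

NcoI sites (CCATGG) start at positions 97, 150.
NcoI cuts after the first base of each site, so after positions 97, 150.
Circular molecule, 2 cuts → 2 fragments:
  98–150 → 53 bp
  151–172 then 1–97 → 22 + 97 = 119 bp
Sorted largest to smallest: 119, 53 bp.

119, 53 bp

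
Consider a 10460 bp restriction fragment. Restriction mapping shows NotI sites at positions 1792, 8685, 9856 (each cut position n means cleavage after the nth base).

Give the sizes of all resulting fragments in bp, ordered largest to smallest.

Linear molecule, 3 cuts → 4 fragments:
  1792 − 0 = 1792 bp
  8685 − 1792 = 6893 bp
  9856 − 8685 = 1171 bp
  10460 − 9856 = 604 bp
Sorted largest to smallest: 6893, 1792, 1171, 604 bp.

6893, 1792, 1171, 604 bp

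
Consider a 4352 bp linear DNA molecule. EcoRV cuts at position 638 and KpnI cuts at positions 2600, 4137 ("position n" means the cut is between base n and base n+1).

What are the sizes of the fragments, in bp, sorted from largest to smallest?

1962, 1537, 638, 215 bp

Combined cut positions (sorted): 638, 2600, 4137.
Linear molecule, 3 cuts → 4 fragments:
  638 − 0 = 638 bp
  2600 − 638 = 1962 bp
  4137 − 2600 = 1537 bp
  4352 − 4137 = 215 bp
Sorted largest to smallest: 1962, 1537, 638, 215 bp.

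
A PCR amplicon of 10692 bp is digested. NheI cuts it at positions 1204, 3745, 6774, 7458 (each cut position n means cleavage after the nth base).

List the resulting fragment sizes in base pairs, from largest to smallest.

3234, 3029, 2541, 1204, 684 bp

Linear molecule, 4 cuts → 5 fragments:
  1204 − 0 = 1204 bp
  3745 − 1204 = 2541 bp
  6774 − 3745 = 3029 bp
  7458 − 6774 = 684 bp
  10692 − 7458 = 3234 bp
Sorted largest to smallest: 3234, 3029, 2541, 1204, 684 bp.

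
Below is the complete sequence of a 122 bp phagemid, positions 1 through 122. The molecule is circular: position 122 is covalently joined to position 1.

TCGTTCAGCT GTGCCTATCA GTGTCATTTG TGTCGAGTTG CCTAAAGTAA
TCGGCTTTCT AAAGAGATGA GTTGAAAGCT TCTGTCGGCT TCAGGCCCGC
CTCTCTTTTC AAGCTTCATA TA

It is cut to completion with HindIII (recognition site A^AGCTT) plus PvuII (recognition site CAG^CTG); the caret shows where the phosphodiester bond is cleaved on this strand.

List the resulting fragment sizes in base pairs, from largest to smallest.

68, 35, 19 bp

HindIII sites (AAGCTT) start at positions 76, 111.
HindIII cuts after the first base of each site, so after positions 76, 111.
The PvuII site (CAGCTG) starts at position 6.
PvuII cuts after base 3 of each site, so after position 8.
Combined cut positions: 8, 76, 111.
Circular molecule, 3 cuts → 3 fragments:
  9–76 → 68 bp
  77–111 → 35 bp
  112–122 then 1–8 → 11 + 8 = 19 bp
Sorted largest to smallest: 68, 35, 19 bp.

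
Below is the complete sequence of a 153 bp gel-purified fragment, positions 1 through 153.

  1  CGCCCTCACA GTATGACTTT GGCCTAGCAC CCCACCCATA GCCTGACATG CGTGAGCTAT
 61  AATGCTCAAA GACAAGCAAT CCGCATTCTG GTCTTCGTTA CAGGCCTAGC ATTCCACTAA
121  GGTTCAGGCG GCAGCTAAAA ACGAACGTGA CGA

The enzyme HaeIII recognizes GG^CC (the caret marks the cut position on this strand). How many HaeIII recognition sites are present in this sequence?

2

GGCC occurs starting at positions 21, 103.
HaeIII cuts at 2 sites.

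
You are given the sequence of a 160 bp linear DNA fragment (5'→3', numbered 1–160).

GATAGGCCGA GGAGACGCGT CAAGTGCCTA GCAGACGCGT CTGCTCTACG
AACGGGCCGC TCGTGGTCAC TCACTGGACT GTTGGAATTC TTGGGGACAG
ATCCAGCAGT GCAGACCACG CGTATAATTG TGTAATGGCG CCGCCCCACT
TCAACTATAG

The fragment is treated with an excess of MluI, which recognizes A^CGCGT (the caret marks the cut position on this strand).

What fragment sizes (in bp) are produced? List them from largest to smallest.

MluI sites (ACGCGT) start at positions 15, 35, 118.
MluI cuts after the first base of each site, so after positions 15, 35, 118.
Linear molecule, 3 cuts → 4 fragments:
  1–15 → 15 bp
  16–35 → 20 bp
  36–118 → 83 bp
  119–160 → 42 bp
Sorted largest to smallest: 83, 42, 20, 15 bp.

83, 42, 20, 15 bp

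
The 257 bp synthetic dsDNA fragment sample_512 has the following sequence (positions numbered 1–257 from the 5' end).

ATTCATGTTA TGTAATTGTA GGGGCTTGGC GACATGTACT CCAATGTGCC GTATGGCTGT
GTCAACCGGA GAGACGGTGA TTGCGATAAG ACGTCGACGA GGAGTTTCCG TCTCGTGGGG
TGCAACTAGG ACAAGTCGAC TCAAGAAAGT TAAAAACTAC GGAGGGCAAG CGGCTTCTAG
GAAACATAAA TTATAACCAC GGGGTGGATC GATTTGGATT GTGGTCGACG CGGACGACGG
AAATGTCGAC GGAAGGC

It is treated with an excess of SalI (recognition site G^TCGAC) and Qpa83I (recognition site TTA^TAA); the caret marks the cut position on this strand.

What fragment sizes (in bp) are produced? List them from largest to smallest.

93, 58, 42, 31, 21, 12 bp

SalI sites (GTCGAC) start at positions 93, 135, 224, 245.
SalI cuts after the first base of each site, so after positions 93, 135, 224, 245.
The Qpa83I site (TTATAA) starts at position 191.
Qpa83I cuts after base 3 of each site, so after position 193.
Combined cut positions: 93, 135, 193, 224, 245.
Linear molecule, 5 cuts → 6 fragments:
  1–93 → 93 bp
  94–135 → 42 bp
  136–193 → 58 bp
  194–224 → 31 bp
  225–245 → 21 bp
  246–257 → 12 bp
Sorted largest to smallest: 93, 58, 42, 31, 21, 12 bp.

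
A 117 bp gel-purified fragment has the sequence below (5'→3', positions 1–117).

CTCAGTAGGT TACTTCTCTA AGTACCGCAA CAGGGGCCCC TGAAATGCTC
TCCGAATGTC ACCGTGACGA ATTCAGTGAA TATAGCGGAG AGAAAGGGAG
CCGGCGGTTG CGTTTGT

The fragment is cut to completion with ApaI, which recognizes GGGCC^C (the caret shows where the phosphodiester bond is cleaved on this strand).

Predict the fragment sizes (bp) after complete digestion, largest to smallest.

79, 38 bp

The ApaI site (GGGCCC) starts at position 34.
ApaI cuts after base 5 of each site (before the last base), so after position 38.
Linear molecule, 1 cut → 2 fragments:
  1–38 → 38 bp
  39–117 → 79 bp
Sorted largest to smallest: 79, 38 bp.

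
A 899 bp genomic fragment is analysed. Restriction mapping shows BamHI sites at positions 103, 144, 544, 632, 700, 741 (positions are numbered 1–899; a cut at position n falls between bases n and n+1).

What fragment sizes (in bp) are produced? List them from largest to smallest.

400, 158, 103, 88, 68, 41, 41 bp

Linear molecule, 6 cuts → 7 fragments:
  103 − 0 = 103 bp
  144 − 103 = 41 bp
  544 − 144 = 400 bp
  632 − 544 = 88 bp
  700 − 632 = 68 bp
  741 − 700 = 41 bp
  899 − 741 = 158 bp
Sorted largest to smallest: 400, 158, 103, 88, 68, 41, 41 bp.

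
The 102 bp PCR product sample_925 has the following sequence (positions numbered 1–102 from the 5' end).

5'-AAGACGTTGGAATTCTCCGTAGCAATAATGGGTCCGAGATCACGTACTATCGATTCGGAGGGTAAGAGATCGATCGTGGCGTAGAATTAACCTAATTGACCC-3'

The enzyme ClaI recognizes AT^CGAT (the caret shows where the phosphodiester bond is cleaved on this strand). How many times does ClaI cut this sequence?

2

ATCGAT occurs starting at positions 49, 69.
ClaI cuts at 2 sites.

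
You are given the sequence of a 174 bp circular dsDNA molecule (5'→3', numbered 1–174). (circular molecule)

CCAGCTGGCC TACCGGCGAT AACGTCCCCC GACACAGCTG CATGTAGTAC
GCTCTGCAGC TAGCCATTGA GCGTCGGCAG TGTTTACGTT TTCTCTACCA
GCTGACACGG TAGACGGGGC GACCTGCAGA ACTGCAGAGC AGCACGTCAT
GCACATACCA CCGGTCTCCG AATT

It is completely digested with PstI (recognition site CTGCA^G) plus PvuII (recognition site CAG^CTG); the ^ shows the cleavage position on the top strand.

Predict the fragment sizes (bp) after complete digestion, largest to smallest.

43, 42, 33, 27, 21, 8 bp

PstI sites (CTGCAG) start at positions 54, 124, 132.
PstI cuts after base 5 of each site (before the last base), so after positions 58, 128, 136.
PvuII sites (CAGCTG) start at positions 2, 35, 99.
PvuII cuts after base 3 of each site, so after positions 4, 37, 101.
Combined cut positions: 4, 37, 58, 101, 128, 136.
Circular molecule, 6 cuts → 6 fragments:
  5–37 → 33 bp
  38–58 → 21 bp
  59–101 → 43 bp
  102–128 → 27 bp
  129–136 → 8 bp
  137–174 then 1–4 → 38 + 4 = 42 bp
Sorted largest to smallest: 43, 42, 33, 27, 21, 8 bp.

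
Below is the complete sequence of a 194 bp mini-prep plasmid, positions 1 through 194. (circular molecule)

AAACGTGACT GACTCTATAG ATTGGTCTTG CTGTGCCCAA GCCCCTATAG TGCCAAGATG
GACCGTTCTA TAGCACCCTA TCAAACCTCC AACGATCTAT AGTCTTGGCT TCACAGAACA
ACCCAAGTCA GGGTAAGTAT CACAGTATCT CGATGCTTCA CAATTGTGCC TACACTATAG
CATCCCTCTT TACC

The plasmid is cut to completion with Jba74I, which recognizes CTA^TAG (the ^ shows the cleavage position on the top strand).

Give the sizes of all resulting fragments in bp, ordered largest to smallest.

78, 34, 30, 29, 23 bp

Jba74I sites (CTATAG) start at positions 15, 45, 68, 97, 175.
Jba74I cuts after base 3 of each site, so after positions 17, 47, 70, 99, 177.
Circular molecule, 5 cuts → 5 fragments:
  18–47 → 30 bp
  48–70 → 23 bp
  71–99 → 29 bp
  100–177 → 78 bp
  178–194 then 1–17 → 17 + 17 = 34 bp
Sorted largest to smallest: 78, 34, 30, 29, 23 bp.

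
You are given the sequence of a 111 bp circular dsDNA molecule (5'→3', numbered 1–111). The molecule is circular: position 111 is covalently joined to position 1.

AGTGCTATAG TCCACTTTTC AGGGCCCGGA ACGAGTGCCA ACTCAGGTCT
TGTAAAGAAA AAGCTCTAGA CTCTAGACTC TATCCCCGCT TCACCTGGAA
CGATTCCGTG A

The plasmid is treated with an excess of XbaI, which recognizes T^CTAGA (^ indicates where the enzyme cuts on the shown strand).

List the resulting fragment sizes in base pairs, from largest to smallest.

XbaI sites (TCTAGA) start at positions 65, 72.
XbaI cuts after the first base of each site, so after positions 65, 72.
Circular molecule, 2 cuts → 2 fragments:
  66–72 → 7 bp
  73–111 then 1–65 → 39 + 65 = 104 bp
Sorted largest to smallest: 104, 7 bp.

104, 7 bp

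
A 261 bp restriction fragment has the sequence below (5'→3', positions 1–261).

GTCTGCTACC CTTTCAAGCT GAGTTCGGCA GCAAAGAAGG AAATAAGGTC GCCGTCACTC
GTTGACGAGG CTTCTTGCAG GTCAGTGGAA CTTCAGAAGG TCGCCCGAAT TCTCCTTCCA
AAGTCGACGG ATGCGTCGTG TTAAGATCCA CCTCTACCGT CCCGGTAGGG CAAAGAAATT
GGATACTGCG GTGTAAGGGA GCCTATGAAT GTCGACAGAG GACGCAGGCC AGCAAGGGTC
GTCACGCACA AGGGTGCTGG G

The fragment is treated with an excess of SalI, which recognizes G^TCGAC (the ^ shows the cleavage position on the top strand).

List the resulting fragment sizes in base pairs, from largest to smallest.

123, 88, 50 bp

SalI sites (GTCGAC) start at positions 123, 211.
SalI cuts after the first base of each site, so after positions 123, 211.
Linear molecule, 2 cuts → 3 fragments:
  1–123 → 123 bp
  124–211 → 88 bp
  212–261 → 50 bp
Sorted largest to smallest: 123, 88, 50 bp.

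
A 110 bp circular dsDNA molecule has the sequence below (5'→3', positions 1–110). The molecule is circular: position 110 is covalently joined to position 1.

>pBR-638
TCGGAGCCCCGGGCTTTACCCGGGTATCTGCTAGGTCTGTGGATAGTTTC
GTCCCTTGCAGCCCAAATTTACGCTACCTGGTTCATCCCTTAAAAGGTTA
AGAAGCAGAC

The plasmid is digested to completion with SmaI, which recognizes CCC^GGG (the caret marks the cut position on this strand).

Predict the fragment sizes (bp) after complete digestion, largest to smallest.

99, 11 bp

SmaI sites (CCCGGG) start at positions 8, 19.
SmaI cuts after base 3 of each site, so after positions 10, 21.
Circular molecule, 2 cuts → 2 fragments:
  11–21 → 11 bp
  22–110 then 1–10 → 89 + 10 = 99 bp
Sorted largest to smallest: 99, 11 bp.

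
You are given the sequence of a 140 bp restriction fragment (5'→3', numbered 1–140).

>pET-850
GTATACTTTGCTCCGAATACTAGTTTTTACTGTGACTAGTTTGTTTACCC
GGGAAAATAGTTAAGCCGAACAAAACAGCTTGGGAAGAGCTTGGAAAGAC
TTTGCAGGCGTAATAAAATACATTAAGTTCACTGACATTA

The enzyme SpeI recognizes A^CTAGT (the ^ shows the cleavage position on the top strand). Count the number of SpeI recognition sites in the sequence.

ACTAGT occurs starting at positions 19, 35.
SpeI cuts at 2 sites.

2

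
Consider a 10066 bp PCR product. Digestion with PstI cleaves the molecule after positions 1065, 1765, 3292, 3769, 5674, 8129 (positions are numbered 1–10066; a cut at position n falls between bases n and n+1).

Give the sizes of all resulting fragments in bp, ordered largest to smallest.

2455, 1937, 1905, 1527, 1065, 700, 477 bp

Linear molecule, 6 cuts → 7 fragments:
  1065 − 0 = 1065 bp
  1765 − 1065 = 700 bp
  3292 − 1765 = 1527 bp
  3769 − 3292 = 477 bp
  5674 − 3769 = 1905 bp
  8129 − 5674 = 2455 bp
  10066 − 8129 = 1937 bp
Sorted largest to smallest: 2455, 1937, 1905, 1527, 1065, 700, 477 bp.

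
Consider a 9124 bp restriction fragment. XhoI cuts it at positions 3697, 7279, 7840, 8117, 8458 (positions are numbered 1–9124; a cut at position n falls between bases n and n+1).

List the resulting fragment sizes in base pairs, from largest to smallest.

Linear molecule, 5 cuts → 6 fragments:
  3697 − 0 = 3697 bp
  7279 − 3697 = 3582 bp
  7840 − 7279 = 561 bp
  8117 − 7840 = 277 bp
  8458 − 8117 = 341 bp
  9124 − 8458 = 666 bp
Sorted largest to smallest: 3697, 3582, 666, 561, 341, 277 bp.

3697, 3582, 666, 561, 341, 277 bp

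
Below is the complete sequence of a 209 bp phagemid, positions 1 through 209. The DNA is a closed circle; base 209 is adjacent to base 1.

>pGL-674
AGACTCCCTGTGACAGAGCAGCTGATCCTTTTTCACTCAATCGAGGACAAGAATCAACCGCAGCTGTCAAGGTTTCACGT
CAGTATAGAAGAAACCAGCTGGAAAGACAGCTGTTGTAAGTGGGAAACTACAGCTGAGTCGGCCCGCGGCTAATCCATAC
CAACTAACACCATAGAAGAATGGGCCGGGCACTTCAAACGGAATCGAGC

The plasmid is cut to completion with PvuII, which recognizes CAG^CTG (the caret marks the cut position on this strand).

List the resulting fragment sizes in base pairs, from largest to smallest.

97, 42, 35, 23, 12 bp

PvuII sites (CAGCTG) start at positions 19, 61, 96, 108, 131.
PvuII cuts after base 3 of each site, so after positions 21, 63, 98, 110, 133.
Circular molecule, 5 cuts → 5 fragments:
  22–63 → 42 bp
  64–98 → 35 bp
  99–110 → 12 bp
  111–133 → 23 bp
  134–209 then 1–21 → 76 + 21 = 97 bp
Sorted largest to smallest: 97, 42, 35, 23, 12 bp.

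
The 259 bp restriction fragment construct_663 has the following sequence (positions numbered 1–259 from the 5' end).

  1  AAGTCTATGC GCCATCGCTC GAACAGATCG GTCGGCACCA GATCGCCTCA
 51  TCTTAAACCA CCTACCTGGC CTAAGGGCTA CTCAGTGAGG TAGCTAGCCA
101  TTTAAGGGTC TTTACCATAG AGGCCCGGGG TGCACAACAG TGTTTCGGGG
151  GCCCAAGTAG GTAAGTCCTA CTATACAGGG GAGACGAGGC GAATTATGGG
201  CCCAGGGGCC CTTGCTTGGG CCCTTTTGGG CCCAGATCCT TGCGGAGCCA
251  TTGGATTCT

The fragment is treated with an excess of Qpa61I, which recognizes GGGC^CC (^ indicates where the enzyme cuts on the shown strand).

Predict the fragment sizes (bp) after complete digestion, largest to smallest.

Qpa61I sites (GGGCCC) start at positions 149, 198, 206, 218, 228.
Qpa61I cuts after base 4 of each site, so after positions 152, 201, 209, 221, 231.
Linear molecule, 5 cuts → 6 fragments:
  1–152 → 152 bp
  153–201 → 49 bp
  202–209 → 8 bp
  210–221 → 12 bp
  222–231 → 10 bp
  232–259 → 28 bp
Sorted largest to smallest: 152, 49, 28, 12, 10, 8 bp.

152, 49, 28, 12, 10, 8 bp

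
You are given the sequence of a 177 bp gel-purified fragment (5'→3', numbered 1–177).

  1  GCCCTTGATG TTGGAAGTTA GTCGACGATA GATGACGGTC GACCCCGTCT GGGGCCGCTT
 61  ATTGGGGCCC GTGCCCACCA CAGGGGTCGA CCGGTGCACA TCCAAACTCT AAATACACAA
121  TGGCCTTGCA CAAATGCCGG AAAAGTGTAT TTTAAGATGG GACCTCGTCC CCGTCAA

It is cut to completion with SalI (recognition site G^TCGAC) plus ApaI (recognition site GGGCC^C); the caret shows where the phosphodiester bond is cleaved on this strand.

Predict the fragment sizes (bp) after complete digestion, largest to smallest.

SalI sites (GTCGAC) start at positions 21, 38, 86.
SalI cuts after the first base of each site, so after positions 21, 38, 86.
The ApaI site (GGGCCC) starts at position 65.
ApaI cuts after base 5 of each site (before the last base), so after position 69.
Combined cut positions: 21, 38, 69, 86.
Linear molecule, 4 cuts → 5 fragments:
  1–21 → 21 bp
  22–38 → 17 bp
  39–69 → 31 bp
  70–86 → 17 bp
  87–177 → 91 bp
Sorted largest to smallest: 91, 31, 21, 17, 17 bp.

91, 31, 21, 17, 17 bp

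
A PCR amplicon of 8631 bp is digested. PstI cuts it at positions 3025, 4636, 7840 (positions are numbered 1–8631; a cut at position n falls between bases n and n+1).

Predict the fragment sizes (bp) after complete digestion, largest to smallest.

3204, 3025, 1611, 791 bp

Linear molecule, 3 cuts → 4 fragments:
  3025 − 0 = 3025 bp
  4636 − 3025 = 1611 bp
  7840 − 4636 = 3204 bp
  8631 − 7840 = 791 bp
Sorted largest to smallest: 3204, 3025, 1611, 791 bp.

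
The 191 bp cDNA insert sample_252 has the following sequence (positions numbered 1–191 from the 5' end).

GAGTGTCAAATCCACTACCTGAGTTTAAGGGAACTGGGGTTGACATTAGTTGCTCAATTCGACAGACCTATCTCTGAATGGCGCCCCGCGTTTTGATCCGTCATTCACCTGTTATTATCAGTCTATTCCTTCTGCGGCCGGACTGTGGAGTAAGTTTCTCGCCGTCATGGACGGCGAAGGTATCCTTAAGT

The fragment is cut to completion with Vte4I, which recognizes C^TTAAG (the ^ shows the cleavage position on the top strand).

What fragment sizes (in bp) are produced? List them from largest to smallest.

The Vte4I site (CTTAAG) starts at position 185.
Vte4I cuts after the first base of each site, so after position 185.
Linear molecule, 1 cut → 2 fragments:
  1–185 → 185 bp
  186–191 → 6 bp
Sorted largest to smallest: 185, 6 bp.

185, 6 bp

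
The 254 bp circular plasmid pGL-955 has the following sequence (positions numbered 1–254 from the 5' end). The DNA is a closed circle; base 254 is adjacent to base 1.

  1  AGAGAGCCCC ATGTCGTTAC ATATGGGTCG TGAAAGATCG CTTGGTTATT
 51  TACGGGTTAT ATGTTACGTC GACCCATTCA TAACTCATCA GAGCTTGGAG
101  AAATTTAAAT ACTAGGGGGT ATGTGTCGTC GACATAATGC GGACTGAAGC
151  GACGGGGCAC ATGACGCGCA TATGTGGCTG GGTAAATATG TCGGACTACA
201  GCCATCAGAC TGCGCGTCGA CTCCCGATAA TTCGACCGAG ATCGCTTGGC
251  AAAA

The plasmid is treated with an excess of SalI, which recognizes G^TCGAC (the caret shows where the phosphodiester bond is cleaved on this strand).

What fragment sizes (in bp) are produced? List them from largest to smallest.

SalI sites (GTCGAC) start at positions 68, 128, 216.
SalI cuts after the first base of each site, so after positions 68, 128, 216.
Circular molecule, 3 cuts → 3 fragments:
  69–128 → 60 bp
  129–216 → 88 bp
  217–254 then 1–68 → 38 + 68 = 106 bp
Sorted largest to smallest: 106, 88, 60 bp.

106, 88, 60 bp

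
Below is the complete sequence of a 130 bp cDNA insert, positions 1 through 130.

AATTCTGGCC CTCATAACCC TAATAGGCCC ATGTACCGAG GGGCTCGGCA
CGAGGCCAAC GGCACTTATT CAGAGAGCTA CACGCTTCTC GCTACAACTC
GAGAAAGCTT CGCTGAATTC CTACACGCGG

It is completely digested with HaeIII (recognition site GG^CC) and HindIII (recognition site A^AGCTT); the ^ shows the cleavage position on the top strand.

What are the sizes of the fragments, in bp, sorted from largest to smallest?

HaeIII sites (GGCC) start at positions 7, 26, 54.
HaeIII cuts after base 2 of each site, so after positions 8, 27, 55.
The HindIII site (AAGCTT) starts at position 105.
HindIII cuts after the first base of each site, so after position 105.
Combined cut positions: 8, 27, 55, 105.
Linear molecule, 4 cuts → 5 fragments:
  1–8 → 8 bp
  9–27 → 19 bp
  28–55 → 28 bp
  56–105 → 50 bp
  106–130 → 25 bp
Sorted largest to smallest: 50, 28, 25, 19, 8 bp.

50, 28, 25, 19, 8 bp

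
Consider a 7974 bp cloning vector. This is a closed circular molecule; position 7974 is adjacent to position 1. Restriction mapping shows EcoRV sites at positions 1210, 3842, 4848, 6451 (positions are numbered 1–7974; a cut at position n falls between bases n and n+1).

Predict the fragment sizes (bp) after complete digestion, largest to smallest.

Circular molecule, 4 cuts → 4 fragments:
  3842 − 1210 = 2632 bp
  4848 − 3842 = 1006 bp
  6451 − 4848 = 1603 bp
  wrap: 7974 − 6451 + 1210 = 2733 bp
Sorted largest to smallest: 2733, 2632, 1603, 1006 bp.

2733, 2632, 1603, 1006 bp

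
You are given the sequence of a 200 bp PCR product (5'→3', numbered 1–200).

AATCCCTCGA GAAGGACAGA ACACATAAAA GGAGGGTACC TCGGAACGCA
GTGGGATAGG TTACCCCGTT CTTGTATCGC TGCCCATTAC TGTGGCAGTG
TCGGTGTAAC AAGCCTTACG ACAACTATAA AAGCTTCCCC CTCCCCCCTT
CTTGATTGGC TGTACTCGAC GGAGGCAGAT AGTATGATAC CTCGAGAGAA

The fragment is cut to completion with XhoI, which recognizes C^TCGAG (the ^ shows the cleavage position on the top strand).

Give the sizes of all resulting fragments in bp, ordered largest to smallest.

XhoI sites (CTCGAG) start at positions 6, 191.
XhoI cuts after the first base of each site, so after positions 6, 191.
Linear molecule, 2 cuts → 3 fragments:
  1–6 → 6 bp
  7–191 → 185 bp
  192–200 → 9 bp
Sorted largest to smallest: 185, 9, 6 bp.

185, 9, 6 bp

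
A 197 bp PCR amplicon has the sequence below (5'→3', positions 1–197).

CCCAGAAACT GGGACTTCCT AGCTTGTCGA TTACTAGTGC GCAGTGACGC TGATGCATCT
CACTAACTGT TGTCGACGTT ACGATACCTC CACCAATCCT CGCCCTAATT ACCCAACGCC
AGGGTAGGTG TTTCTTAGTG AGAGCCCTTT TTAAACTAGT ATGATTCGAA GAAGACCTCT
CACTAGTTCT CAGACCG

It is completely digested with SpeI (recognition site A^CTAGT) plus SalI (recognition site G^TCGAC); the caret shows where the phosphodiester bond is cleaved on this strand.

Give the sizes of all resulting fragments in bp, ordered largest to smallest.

83, 39, 33, 27, 15 bp

SpeI sites (ACTAGT) start at positions 33, 155, 182.
SpeI cuts after the first base of each site, so after positions 33, 155, 182.
The SalI site (GTCGAC) starts at position 72.
SalI cuts after the first base of each site, so after position 72.
Combined cut positions: 33, 72, 155, 182.
Linear molecule, 4 cuts → 5 fragments:
  1–33 → 33 bp
  34–72 → 39 bp
  73–155 → 83 bp
  156–182 → 27 bp
  183–197 → 15 bp
Sorted largest to smallest: 83, 39, 33, 27, 15 bp.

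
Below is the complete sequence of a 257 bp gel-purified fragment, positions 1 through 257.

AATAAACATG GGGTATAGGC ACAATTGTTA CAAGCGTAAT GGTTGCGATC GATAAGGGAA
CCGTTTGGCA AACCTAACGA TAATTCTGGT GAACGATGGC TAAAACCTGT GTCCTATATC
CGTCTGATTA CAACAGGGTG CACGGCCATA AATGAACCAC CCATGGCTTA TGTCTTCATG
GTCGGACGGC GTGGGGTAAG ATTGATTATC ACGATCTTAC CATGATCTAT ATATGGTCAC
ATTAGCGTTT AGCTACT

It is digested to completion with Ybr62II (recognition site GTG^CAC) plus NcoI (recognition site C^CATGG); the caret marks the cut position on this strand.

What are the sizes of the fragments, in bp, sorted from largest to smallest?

The Ybr62II site (GTGCAC) starts at position 138.
Ybr62II cuts after base 3 of each site, so after position 140.
The NcoI site (CCATGG) starts at position 161.
NcoI cuts after the first base of each site, so after position 161.
Combined cut positions: 140, 161.
Linear molecule, 2 cuts → 3 fragments:
  1–140 → 140 bp
  141–161 → 21 bp
  162–257 → 96 bp
Sorted largest to smallest: 140, 96, 21 bp.

140, 96, 21 bp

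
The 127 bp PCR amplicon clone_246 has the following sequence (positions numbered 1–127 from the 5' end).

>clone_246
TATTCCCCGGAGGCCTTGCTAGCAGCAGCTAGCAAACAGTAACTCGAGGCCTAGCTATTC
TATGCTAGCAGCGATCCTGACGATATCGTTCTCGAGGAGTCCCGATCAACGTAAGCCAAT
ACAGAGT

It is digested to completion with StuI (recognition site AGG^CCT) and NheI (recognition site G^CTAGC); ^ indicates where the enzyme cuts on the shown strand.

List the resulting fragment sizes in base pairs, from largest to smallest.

63, 21, 15, 13, 10, 5 bp

StuI sites (AGGCCT) start at positions 11, 47.
StuI cuts after base 3 of each site, so after positions 13, 49.
NheI sites (GCTAGC) start at positions 18, 28, 64.
NheI cuts after the first base of each site, so after positions 18, 28, 64.
Combined cut positions: 13, 18, 28, 49, 64.
Linear molecule, 5 cuts → 6 fragments:
  1–13 → 13 bp
  14–18 → 5 bp
  19–28 → 10 bp
  29–49 → 21 bp
  50–64 → 15 bp
  65–127 → 63 bp
Sorted largest to smallest: 63, 21, 15, 13, 10, 5 bp.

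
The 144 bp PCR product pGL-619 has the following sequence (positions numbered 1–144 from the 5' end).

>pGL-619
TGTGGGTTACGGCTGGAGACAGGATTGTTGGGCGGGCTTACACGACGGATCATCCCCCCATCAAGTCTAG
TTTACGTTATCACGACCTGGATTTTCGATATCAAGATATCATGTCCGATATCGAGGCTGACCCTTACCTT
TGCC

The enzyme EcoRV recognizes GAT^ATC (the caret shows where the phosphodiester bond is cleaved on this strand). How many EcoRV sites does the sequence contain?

3

GATATC occurs starting at positions 97, 105, 117.
EcoRV cuts at 3 sites.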